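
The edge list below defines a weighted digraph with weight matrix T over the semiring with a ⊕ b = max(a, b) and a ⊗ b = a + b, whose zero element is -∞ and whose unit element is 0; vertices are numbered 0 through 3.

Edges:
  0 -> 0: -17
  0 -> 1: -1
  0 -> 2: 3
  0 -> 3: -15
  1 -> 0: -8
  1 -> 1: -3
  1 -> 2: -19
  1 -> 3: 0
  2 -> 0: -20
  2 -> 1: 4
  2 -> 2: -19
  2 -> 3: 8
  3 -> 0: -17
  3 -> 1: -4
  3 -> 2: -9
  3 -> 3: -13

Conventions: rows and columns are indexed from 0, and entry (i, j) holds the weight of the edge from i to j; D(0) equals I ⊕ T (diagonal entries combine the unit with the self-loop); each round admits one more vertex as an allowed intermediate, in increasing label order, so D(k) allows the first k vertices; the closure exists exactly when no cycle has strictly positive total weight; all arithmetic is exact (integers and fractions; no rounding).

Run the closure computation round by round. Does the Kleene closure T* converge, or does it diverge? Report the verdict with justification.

D(0):
  [0, -1, 3, -15]
  [-8, 0, -19, 0]
  [-20, 4, 0, 8]
  [-17, -4, -9, 0]
D(1):
  [0, -1, 3, -15]
  [-8, 0, -5, 0]
  [-20, 4, 0, 8]
  [-17, -4, -9, 0]
D(2):
  [0, -1, 3, -1]
  [-8, 0, -5, 0]
  [-4, 4, 0, 8]
  [-12, -4, -9, 0]
D(3):
  [0, 7, 3, 11]
  [-8, 0, -5, 3]
  [-4, 4, 0, 8]
  [-12, -4, -9, 0]
D(4):
  [0, 7, 3, 11]
  [-8, 0, -5, 3]
  [-4, 4, 0, 8]
  [-12, -4, -9, 0]
Key observation: every diagonal entry stays at the unit through all rounds, so no improving cycle exists.
Answer: CONVERGES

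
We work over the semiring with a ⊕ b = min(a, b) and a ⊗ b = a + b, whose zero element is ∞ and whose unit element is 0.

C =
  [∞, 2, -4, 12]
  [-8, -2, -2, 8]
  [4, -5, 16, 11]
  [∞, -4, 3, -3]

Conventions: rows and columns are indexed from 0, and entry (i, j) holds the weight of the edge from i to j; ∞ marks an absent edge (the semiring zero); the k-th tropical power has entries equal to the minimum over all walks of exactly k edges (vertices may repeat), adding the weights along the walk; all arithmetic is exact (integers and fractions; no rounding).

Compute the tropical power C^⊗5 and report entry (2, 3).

C^⊗2:
  [-6, -9, 0, 7]
  [-10, -7, -12, 4]
  [-13, -7, -7, 3]
  [-12, -7, -6, -6]
C^⊗3:
  [-17, -11, -11, -1]
  [-15, -17, -14, -1]
  [-15, -12, -17, -1]
  [-15, -11, -16, -9]
C^⊗4:
  [-19, -16, -21, -5]
  [-25, -19, -19, -9]
  [-20, -22, -19, -6]
  [-19, -21, -19, -12]
C^⊗5:
  [-24, -26, -23, -10]
  [-27, -24, -29, -13]
  [-30, -24, -24, -14]
  [-29, -24, -23, -15]
Key observation: the optimum is the walk 2->1->0->2->1->3, with weight (-5) + (-8) + (-4) + (-5) + 8 = -14.
Optimal value attained by: walk 2->1->0->2->1->3.
Answer: (C^⊗5)[2][3] = -14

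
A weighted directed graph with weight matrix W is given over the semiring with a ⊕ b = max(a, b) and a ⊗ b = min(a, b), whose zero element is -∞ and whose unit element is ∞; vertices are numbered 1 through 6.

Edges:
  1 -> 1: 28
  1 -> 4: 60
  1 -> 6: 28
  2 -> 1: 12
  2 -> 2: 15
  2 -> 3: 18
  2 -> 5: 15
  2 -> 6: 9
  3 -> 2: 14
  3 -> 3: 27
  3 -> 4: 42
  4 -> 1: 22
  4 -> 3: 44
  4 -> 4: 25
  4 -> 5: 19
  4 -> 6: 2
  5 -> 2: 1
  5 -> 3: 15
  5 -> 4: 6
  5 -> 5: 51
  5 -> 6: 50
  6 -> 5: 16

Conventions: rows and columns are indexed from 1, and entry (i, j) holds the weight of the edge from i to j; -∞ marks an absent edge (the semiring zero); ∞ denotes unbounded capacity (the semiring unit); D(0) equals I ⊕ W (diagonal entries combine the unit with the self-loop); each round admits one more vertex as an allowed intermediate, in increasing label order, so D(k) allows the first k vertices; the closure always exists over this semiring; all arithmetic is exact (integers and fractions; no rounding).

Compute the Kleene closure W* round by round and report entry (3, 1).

D(0):
  [∞, -∞, -∞, 60, -∞, 28]
  [12, ∞, 18, -∞, 15, 9]
  [-∞, 14, ∞, 42, -∞, -∞]
  [22, -∞, 44, ∞, 19, 2]
  [-∞, 1, 15, 6, ∞, 50]
  [-∞, -∞, -∞, -∞, 16, ∞]
D(1):
  [∞, -∞, -∞, 60, -∞, 28]
  [12, ∞, 18, 12, 15, 12]
  [-∞, 14, ∞, 42, -∞, -∞]
  [22, -∞, 44, ∞, 19, 22]
  [-∞, 1, 15, 6, ∞, 50]
  [-∞, -∞, -∞, -∞, 16, ∞]
D(2):
  [∞, -∞, -∞, 60, -∞, 28]
  [12, ∞, 18, 12, 15, 12]
  [12, 14, ∞, 42, 14, 12]
  [22, -∞, 44, ∞, 19, 22]
  [1, 1, 15, 6, ∞, 50]
  [-∞, -∞, -∞, -∞, 16, ∞]
D(3):
  [∞, -∞, -∞, 60, -∞, 28]
  [12, ∞, 18, 18, 15, 12]
  [12, 14, ∞, 42, 14, 12]
  [22, 14, 44, ∞, 19, 22]
  [12, 14, 15, 15, ∞, 50]
  [-∞, -∞, -∞, -∞, 16, ∞]
D(4):
  [∞, 14, 44, 60, 19, 28]
  [18, ∞, 18, 18, 18, 18]
  [22, 14, ∞, 42, 19, 22]
  [22, 14, 44, ∞, 19, 22]
  [15, 14, 15, 15, ∞, 50]
  [-∞, -∞, -∞, -∞, 16, ∞]
D(5):
  [∞, 14, 44, 60, 19, 28]
  [18, ∞, 18, 18, 18, 18]
  [22, 14, ∞, 42, 19, 22]
  [22, 14, 44, ∞, 19, 22]
  [15, 14, 15, 15, ∞, 50]
  [15, 14, 15, 15, 16, ∞]
D(6):
  [∞, 14, 44, 60, 19, 28]
  [18, ∞, 18, 18, 18, 18]
  [22, 14, ∞, 42, 19, 22]
  [22, 14, 44, ∞, 19, 22]
  [15, 14, 15, 15, ∞, 50]
  [15, 14, 15, 15, 16, ∞]
Answer: W*[3][1] = 22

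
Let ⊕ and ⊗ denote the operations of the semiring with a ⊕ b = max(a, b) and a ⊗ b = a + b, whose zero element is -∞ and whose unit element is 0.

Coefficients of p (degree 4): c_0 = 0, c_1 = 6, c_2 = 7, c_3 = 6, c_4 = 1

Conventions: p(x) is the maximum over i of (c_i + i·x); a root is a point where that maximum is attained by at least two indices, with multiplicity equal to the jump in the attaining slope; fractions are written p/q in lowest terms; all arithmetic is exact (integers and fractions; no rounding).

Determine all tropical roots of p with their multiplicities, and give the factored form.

hull edge (i=0, c=0) to (i=1, c=6): slope 6, span 1
hull edge (i=1, c=6) to (i=2, c=7): slope 1, span 1
hull edge (i=2, c=7) to (i=3, c=6): slope -1, span 1
hull edge (i=3, c=6) to (i=4, c=1): slope -5, span 1
Factored form: p(x) = 1 ⊗ (x ⊕ (-6)) ⊗ (x ⊕ (-1)) ⊗ (x ⊕ 1) ⊗ (x ⊕ 5)
Answer: roots = -6 (mult 1), -1 (mult 1), 1 (mult 1), 5 (mult 1)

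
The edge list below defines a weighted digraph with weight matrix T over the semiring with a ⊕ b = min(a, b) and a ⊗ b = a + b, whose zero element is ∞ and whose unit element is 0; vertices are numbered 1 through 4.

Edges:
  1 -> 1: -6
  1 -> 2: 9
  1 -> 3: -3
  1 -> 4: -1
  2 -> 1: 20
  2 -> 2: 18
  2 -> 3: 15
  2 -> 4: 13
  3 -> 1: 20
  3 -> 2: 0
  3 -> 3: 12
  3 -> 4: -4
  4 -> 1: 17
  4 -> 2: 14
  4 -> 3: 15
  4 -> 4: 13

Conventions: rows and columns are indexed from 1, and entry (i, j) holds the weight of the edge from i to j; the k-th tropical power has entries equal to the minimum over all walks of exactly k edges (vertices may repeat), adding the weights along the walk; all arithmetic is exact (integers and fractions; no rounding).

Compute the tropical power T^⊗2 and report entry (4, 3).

T^⊗2:
  [-12, -3, -9, -7]
  [14, 15, 17, 11]
  [13, 10, 11, 8]
  [11, 15, 14, 11]
Key observation: the optimum is the walk 4->1->3, with weight 17 + (-3) = 14.
Optimal value attained by: walk 4->1->3.
Answer: (T^⊗2)[4][3] = 14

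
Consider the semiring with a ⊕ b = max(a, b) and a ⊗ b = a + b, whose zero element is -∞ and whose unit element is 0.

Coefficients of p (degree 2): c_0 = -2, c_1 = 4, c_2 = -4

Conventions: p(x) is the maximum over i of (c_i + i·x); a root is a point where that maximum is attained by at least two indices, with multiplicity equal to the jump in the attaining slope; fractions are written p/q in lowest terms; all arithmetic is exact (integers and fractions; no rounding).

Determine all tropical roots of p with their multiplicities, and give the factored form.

hull edge (i=0, c=-2) to (i=1, c=4): slope 6, span 1
hull edge (i=1, c=4) to (i=2, c=-4): slope -8, span 1
Factored form: p(x) = -4 ⊗ (x ⊕ (-6)) ⊗ (x ⊕ 8)
Answer: roots = -6 (mult 1), 8 (mult 1)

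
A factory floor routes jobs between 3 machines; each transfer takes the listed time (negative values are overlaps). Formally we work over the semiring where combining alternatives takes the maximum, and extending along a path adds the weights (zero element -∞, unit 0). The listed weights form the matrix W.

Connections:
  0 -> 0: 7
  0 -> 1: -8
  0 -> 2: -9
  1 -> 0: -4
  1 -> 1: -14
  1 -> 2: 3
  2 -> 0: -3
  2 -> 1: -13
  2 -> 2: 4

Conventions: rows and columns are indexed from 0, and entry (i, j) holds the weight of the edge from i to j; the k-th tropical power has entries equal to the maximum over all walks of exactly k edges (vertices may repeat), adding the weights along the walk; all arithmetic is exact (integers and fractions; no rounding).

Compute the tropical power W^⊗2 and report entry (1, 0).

W^⊗2:
  [14, -1, -2]
  [3, -10, 7]
  [4, -9, 8]
Key observation: the optimum is the walk 1->0->0, with weight (-4) + 7 = 3.
Optimal value attained by: walk 1->0->0.
Answer: (W^⊗2)[1][0] = 3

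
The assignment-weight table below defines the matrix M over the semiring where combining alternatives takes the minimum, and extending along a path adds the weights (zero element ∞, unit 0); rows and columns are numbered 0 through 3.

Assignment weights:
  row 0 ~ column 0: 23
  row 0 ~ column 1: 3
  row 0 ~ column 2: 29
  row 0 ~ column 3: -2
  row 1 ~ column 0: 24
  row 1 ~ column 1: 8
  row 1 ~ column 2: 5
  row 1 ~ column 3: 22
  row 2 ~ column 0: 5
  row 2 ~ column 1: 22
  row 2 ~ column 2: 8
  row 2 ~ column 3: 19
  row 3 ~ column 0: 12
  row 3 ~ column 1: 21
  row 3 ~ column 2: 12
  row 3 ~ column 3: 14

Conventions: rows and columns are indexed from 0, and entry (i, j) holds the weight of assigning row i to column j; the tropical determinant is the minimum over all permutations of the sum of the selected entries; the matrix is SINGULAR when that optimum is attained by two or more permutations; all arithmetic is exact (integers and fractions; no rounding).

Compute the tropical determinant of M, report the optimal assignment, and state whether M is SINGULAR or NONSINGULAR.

σ = (0, 1, 2, 3): 23 + 8 + 8 + 14 = 53
σ = (0, 1, 3, 2): 23 + 8 + 19 + 12 = 62
σ = (0, 2, 1, 3): 23 + 5 + 22 + 14 = 64
σ = (0, 2, 3, 1): 23 + 5 + 19 + 21 = 68
σ = (0, 3, 1, 2): 23 + 22 + 22 + 12 = 79
σ = (0, 3, 2, 1): 23 + 22 + 8 + 21 = 74
σ = (1, 0, 2, 3): 3 + 24 + 8 + 14 = 49
σ = (1, 0, 3, 2): 3 + 24 + 19 + 12 = 58
σ = (1, 2, 0, 3): 3 + 5 + 5 + 14 = 27
σ = (1, 2, 3, 0): 3 + 5 + 19 + 12 = 39
σ = (1, 3, 0, 2): 3 + 22 + 5 + 12 = 42
σ = (1, 3, 2, 0): 3 + 22 + 8 + 12 = 45
σ = (2, 0, 1, 3): 29 + 24 + 22 + 14 = 89
σ = (2, 0, 3, 1): 29 + 24 + 19 + 21 = 93
σ = (2, 1, 0, 3): 29 + 8 + 5 + 14 = 56
σ = (2, 1, 3, 0): 29 + 8 + 19 + 12 = 68
σ = (2, 3, 0, 1): 29 + 22 + 5 + 21 = 77
σ = (2, 3, 1, 0): 29 + 22 + 22 + 12 = 85
σ = (3, 0, 1, 2): (-2) + 24 + 22 + 12 = 56
σ = (3, 0, 2, 1): (-2) + 24 + 8 + 21 = 51
σ = (3, 1, 0, 2): (-2) + 8 + 5 + 12 = 23
σ = (3, 1, 2, 0): (-2) + 8 + 8 + 12 = 26
σ = (3, 2, 0, 1): (-2) + 5 + 5 + 21 = 29
σ = (3, 2, 1, 0): (-2) + 5 + 22 + 12 = 37
Optimal value attained by: σ = (3, 1, 0, 2).
Answer: det⊕(M) = 23; verdict: NONSINGULAR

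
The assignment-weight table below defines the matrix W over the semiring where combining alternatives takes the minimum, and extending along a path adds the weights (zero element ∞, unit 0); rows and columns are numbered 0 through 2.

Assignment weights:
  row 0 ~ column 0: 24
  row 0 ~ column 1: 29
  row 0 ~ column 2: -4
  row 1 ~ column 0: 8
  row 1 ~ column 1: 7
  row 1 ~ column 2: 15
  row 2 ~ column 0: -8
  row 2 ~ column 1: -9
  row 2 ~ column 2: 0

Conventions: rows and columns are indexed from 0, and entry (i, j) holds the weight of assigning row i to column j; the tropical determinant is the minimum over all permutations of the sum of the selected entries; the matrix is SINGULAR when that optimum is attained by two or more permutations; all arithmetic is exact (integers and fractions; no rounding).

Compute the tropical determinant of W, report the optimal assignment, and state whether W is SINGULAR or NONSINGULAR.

σ = (0, 1, 2): 24 + 7 + 0 = 31
σ = (0, 2, 1): 24 + 15 + (-9) = 30
σ = (1, 0, 2): 29 + 8 + 0 = 37
σ = (1, 2, 0): 29 + 15 + (-8) = 36
σ = (2, 0, 1): (-4) + 8 + (-9) = -5
σ = (2, 1, 0): (-4) + 7 + (-8) = -5
Optimal value attained by: σ = (2, 0, 1).
Answer: det⊕(W) = -5; verdict: SINGULAR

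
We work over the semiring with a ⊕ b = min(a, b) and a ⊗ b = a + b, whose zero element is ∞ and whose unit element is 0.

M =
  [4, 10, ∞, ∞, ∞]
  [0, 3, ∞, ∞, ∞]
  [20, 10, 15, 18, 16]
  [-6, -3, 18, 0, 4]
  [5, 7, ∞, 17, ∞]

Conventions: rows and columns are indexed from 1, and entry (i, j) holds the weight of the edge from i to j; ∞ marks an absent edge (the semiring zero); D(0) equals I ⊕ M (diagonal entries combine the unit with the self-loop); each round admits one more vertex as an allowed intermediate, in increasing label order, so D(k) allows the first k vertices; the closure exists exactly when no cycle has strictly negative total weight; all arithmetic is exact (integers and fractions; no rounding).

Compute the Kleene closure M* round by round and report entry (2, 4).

D(0):
  [0, 10, ∞, ∞, ∞]
  [0, 0, ∞, ∞, ∞]
  [20, 10, 0, 18, 16]
  [-6, -3, 18, 0, 4]
  [5, 7, ∞, 17, 0]
D(1):
  [0, 10, ∞, ∞, ∞]
  [0, 0, ∞, ∞, ∞]
  [20, 10, 0, 18, 16]
  [-6, -3, 18, 0, 4]
  [5, 7, ∞, 17, 0]
D(2):
  [0, 10, ∞, ∞, ∞]
  [0, 0, ∞, ∞, ∞]
  [10, 10, 0, 18, 16]
  [-6, -3, 18, 0, 4]
  [5, 7, ∞, 17, 0]
D(3):
  [0, 10, ∞, ∞, ∞]
  [0, 0, ∞, ∞, ∞]
  [10, 10, 0, 18, 16]
  [-6, -3, 18, 0, 4]
  [5, 7, ∞, 17, 0]
D(4):
  [0, 10, ∞, ∞, ∞]
  [0, 0, ∞, ∞, ∞]
  [10, 10, 0, 18, 16]
  [-6, -3, 18, 0, 4]
  [5, 7, 35, 17, 0]
D(5):
  [0, 10, ∞, ∞, ∞]
  [0, 0, ∞, ∞, ∞]
  [10, 10, 0, 18, 16]
  [-6, -3, 18, 0, 4]
  [5, 7, 35, 17, 0]
Answer: M*[2][4] = ∞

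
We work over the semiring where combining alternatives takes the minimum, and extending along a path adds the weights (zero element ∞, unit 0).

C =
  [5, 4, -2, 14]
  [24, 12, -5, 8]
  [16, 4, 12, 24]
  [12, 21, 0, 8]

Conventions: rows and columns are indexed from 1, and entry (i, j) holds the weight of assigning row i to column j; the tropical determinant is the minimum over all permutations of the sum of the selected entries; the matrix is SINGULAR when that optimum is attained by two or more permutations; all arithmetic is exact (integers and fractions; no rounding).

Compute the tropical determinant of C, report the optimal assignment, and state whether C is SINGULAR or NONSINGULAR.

σ = (1, 2, 3, 4): 5 + 12 + 12 + 8 = 37
σ = (1, 2, 4, 3): 5 + 12 + 24 + 0 = 41
σ = (1, 3, 2, 4): 5 + (-5) + 4 + 8 = 12
σ = (1, 3, 4, 2): 5 + (-5) + 24 + 21 = 45
σ = (1, 4, 2, 3): 5 + 8 + 4 + 0 = 17
σ = (1, 4, 3, 2): 5 + 8 + 12 + 21 = 46
σ = (2, 1, 3, 4): 4 + 24 + 12 + 8 = 48
σ = (2, 1, 4, 3): 4 + 24 + 24 + 0 = 52
σ = (2, 3, 1, 4): 4 + (-5) + 16 + 8 = 23
σ = (2, 3, 4, 1): 4 + (-5) + 24 + 12 = 35
σ = (2, 4, 1, 3): 4 + 8 + 16 + 0 = 28
σ = (2, 4, 3, 1): 4 + 8 + 12 + 12 = 36
σ = (3, 1, 2, 4): (-2) + 24 + 4 + 8 = 34
σ = (3, 1, 4, 2): (-2) + 24 + 24 + 21 = 67
σ = (3, 2, 1, 4): (-2) + 12 + 16 + 8 = 34
σ = (3, 2, 4, 1): (-2) + 12 + 24 + 12 = 46
σ = (3, 4, 1, 2): (-2) + 8 + 16 + 21 = 43
σ = (3, 4, 2, 1): (-2) + 8 + 4 + 12 = 22
σ = (4, 1, 2, 3): 14 + 24 + 4 + 0 = 42
σ = (4, 1, 3, 2): 14 + 24 + 12 + 21 = 71
σ = (4, 2, 1, 3): 14 + 12 + 16 + 0 = 42
σ = (4, 2, 3, 1): 14 + 12 + 12 + 12 = 50
σ = (4, 3, 1, 2): 14 + (-5) + 16 + 21 = 46
σ = (4, 3, 2, 1): 14 + (-5) + 4 + 12 = 25
Optimal value attained by: σ = (1, 3, 2, 4).
Answer: det⊕(C) = 12; verdict: NONSINGULAR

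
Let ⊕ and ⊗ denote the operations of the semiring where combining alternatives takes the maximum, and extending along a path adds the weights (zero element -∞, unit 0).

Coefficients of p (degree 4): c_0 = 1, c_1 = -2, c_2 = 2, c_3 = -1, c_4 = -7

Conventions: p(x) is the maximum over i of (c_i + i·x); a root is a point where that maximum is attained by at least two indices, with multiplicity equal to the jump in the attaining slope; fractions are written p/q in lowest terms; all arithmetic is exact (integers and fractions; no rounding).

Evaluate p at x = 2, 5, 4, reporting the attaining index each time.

p(2) = max(1+0·2=1, -2+1·2=0, 2+2·2=6, -1+3·2=5, -7+4·2=1) = 6 (attained by i=2)
p(5) = max(1+0·5=1, -2+1·5=3, 2+2·5=12, -1+3·5=14, -7+4·5=13) = 14 (attained by i=3)
p(4) = max(1+0·4=1, -2+1·4=2, 2+2·4=10, -1+3·4=11, -7+4·4=9) = 11 (attained by i=3)
Answer: p(2) = 6; p(5) = 14; p(4) = 11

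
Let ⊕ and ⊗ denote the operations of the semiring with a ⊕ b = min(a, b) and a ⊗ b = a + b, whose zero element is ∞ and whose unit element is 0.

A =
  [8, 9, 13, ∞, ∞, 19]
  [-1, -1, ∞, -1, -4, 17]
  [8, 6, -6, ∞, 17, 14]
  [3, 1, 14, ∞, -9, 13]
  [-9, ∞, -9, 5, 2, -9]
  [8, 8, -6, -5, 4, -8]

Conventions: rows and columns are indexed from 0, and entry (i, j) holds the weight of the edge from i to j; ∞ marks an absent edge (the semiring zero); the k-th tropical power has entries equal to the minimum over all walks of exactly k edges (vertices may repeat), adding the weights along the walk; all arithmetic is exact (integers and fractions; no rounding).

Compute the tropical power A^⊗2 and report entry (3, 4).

A^⊗2:
  [8, 8, 7, 8, 5, 11]
  [-13, -2, -13, -2, -10, -13]
  [2, 0, -12, 5, 2, 6]
  [-18, 0, -18, -4, -7, -18]
  [-7, -3, -15, -14, -5, -17]
  [-5, -4, -14, -13, -14, -16]
Key observation: the optimum is the walk 3->4->4, with weight (-9) + 2 = -7.
Optimal value attained by: walk 3->4->4.
Answer: (A^⊗2)[3][4] = -7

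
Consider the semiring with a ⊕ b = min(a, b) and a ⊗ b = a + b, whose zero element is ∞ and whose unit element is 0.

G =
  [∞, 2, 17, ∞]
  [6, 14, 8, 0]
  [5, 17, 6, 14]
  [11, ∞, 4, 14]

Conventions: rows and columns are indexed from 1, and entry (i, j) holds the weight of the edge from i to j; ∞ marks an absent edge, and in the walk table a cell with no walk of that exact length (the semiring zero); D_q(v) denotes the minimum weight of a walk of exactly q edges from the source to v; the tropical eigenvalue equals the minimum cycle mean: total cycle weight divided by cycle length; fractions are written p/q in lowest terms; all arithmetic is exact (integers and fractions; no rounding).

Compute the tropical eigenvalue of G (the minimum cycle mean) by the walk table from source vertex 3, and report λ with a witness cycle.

q=0: [∞, ∞, 0, ∞]
q=1: [5, 17, 6, 14]
q=2: [11, 7, 12, 17]
q=3: [13, 13, 15, 7]
q=4: [18, 15, 11, 13]
Optimal cycle mean attained by: cycle 1->2->4->3->1, total 2 + 0 + 4 + 5, length 4.
Answer: λ = 11/4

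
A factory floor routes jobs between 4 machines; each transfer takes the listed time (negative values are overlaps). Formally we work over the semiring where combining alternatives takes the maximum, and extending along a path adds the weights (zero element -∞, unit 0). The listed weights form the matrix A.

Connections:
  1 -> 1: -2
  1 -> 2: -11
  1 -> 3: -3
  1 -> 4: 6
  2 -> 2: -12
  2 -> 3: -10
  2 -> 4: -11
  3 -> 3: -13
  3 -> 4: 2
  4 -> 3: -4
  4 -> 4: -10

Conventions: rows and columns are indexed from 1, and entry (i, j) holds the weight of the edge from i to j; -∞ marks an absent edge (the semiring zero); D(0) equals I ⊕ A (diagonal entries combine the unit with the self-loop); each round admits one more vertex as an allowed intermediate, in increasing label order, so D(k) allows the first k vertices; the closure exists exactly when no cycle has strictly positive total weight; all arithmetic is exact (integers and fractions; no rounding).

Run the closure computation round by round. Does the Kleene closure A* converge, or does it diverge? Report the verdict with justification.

D(0):
  [0, -11, -3, 6]
  [-∞, 0, -10, -11]
  [-∞, -∞, 0, 2]
  [-∞, -∞, -4, 0]
D(1):
  [0, -11, -3, 6]
  [-∞, 0, -10, -11]
  [-∞, -∞, 0, 2]
  [-∞, -∞, -4, 0]
D(2):
  [0, -11, -3, 6]
  [-∞, 0, -10, -11]
  [-∞, -∞, 0, 2]
  [-∞, -∞, -4, 0]
D(3):
  [0, -11, -3, 6]
  [-∞, 0, -10, -8]
  [-∞, -∞, 0, 2]
  [-∞, -∞, -4, 0]
D(4):
  [0, -11, 2, 6]
  [-∞, 0, -10, -8]
  [-∞, -∞, 0, 2]
  [-∞, -∞, -4, 0]
Key observation: every diagonal entry stays at the unit through all rounds, so no improving cycle exists.
Answer: CONVERGES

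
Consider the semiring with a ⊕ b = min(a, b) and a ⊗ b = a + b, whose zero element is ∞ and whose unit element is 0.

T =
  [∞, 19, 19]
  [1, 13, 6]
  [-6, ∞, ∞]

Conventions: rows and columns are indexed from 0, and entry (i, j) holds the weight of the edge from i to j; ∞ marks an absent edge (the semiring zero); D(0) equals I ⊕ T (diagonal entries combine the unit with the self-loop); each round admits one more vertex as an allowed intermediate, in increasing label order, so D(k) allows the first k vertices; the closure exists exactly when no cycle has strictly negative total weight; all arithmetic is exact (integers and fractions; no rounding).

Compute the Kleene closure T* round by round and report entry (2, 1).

D(0):
  [0, 19, 19]
  [1, 0, 6]
  [-6, ∞, 0]
D(1):
  [0, 19, 19]
  [1, 0, 6]
  [-6, 13, 0]
D(2):
  [0, 19, 19]
  [1, 0, 6]
  [-6, 13, 0]
D(3):
  [0, 19, 19]
  [0, 0, 6]
  [-6, 13, 0]
Answer: T*[2][1] = 13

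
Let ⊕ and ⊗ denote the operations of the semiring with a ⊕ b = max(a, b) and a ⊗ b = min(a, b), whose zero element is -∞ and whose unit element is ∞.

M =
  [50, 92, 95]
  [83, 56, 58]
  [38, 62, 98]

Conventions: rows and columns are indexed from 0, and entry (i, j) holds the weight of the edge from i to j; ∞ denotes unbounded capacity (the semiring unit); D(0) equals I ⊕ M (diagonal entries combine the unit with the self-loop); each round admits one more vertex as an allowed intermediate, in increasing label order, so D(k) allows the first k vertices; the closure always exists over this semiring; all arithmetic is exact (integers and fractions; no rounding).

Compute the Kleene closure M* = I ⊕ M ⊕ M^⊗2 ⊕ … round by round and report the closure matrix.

D(0):
  [∞, 92, 95]
  [83, ∞, 58]
  [38, 62, ∞]
D(1):
  [∞, 92, 95]
  [83, ∞, 83]
  [38, 62, ∞]
D(2):
  [∞, 92, 95]
  [83, ∞, 83]
  [62, 62, ∞]
D(3):
  [∞, 92, 95]
  [83, ∞, 83]
  [62, 62, ∞]
Answer: M* = [[∞, 92, 95], [83, ∞, 83], [62, 62, ∞]]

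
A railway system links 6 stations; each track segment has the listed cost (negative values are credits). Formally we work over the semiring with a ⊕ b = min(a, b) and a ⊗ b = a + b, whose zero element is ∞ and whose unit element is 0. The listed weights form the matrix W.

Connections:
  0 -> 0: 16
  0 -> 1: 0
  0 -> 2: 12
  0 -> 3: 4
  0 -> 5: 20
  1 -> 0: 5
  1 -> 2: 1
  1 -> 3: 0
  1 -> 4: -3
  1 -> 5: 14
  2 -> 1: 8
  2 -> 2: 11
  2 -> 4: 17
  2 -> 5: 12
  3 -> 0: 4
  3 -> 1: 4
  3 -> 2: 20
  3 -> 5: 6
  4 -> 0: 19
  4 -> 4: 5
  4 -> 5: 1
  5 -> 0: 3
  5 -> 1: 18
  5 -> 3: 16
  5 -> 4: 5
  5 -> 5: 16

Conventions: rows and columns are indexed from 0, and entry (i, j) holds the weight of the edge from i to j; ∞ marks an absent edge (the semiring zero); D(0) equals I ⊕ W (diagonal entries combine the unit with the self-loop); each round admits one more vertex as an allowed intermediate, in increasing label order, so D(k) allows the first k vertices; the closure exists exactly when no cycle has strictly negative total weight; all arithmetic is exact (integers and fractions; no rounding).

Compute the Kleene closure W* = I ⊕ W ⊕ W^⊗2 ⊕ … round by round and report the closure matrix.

D(0):
  [0, 0, 12, 4, ∞, 20]
  [5, 0, 1, 0, -3, 14]
  [∞, 8, 0, ∞, 17, 12]
  [4, 4, 20, 0, ∞, 6]
  [19, ∞, ∞, ∞, 0, 1]
  [3, 18, ∞, 16, 5, 0]
D(1):
  [0, 0, 12, 4, ∞, 20]
  [5, 0, 1, 0, -3, 14]
  [∞, 8, 0, ∞, 17, 12]
  [4, 4, 16, 0, ∞, 6]
  [19, 19, 31, 23, 0, 1]
  [3, 3, 15, 7, 5, 0]
D(2):
  [0, 0, 1, 0, -3, 14]
  [5, 0, 1, 0, -3, 14]
  [13, 8, 0, 8, 5, 12]
  [4, 4, 5, 0, 1, 6]
  [19, 19, 20, 19, 0, 1]
  [3, 3, 4, 3, 0, 0]
D(3):
  [0, 0, 1, 0, -3, 13]
  [5, 0, 1, 0, -3, 13]
  [13, 8, 0, 8, 5, 12]
  [4, 4, 5, 0, 1, 6]
  [19, 19, 20, 19, 0, 1]
  [3, 3, 4, 3, 0, 0]
D(4):
  [0, 0, 1, 0, -3, 6]
  [4, 0, 1, 0, -3, 6]
  [12, 8, 0, 8, 5, 12]
  [4, 4, 5, 0, 1, 6]
  [19, 19, 20, 19, 0, 1]
  [3, 3, 4, 3, 0, 0]
D(5):
  [0, 0, 1, 0, -3, -2]
  [4, 0, 1, 0, -3, -2]
  [12, 8, 0, 8, 5, 6]
  [4, 4, 5, 0, 1, 2]
  [19, 19, 20, 19, 0, 1]
  [3, 3, 4, 3, 0, 0]
D(6):
  [0, 0, 1, 0, -3, -2]
  [1, 0, 1, 0, -3, -2]
  [9, 8, 0, 8, 5, 6]
  [4, 4, 5, 0, 1, 2]
  [4, 4, 5, 4, 0, 1]
  [3, 3, 4, 3, 0, 0]
Answer: W* = [[0, 0, 1, 0, -3, -2], [1, 0, 1, 0, -3, -2], [9, 8, 0, 8, 5, 6], [4, 4, 5, 0, 1, 2], [4, 4, 5, 4, 0, 1], [3, 3, 4, 3, 0, 0]]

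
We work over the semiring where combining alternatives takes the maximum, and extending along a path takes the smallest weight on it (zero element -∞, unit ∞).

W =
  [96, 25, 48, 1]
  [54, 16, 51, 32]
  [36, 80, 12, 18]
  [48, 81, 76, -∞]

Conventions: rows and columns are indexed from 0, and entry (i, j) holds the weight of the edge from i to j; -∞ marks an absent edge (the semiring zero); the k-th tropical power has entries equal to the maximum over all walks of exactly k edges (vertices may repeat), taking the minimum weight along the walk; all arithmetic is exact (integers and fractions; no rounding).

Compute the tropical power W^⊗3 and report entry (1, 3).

W^⊗2:
  [96, 48, 48, 25]
  [54, 51, 48, 18]
  [54, 25, 51, 32]
  [54, 76, 51, 32]
W^⊗3:
  [96, 48, 48, 32]
  [54, 48, 51, 32]
  [54, 51, 48, 25]
  [54, 51, 51, 32]
Key observation: the optimum is the walk 1->2->1->3, with weight 51 min 80 min 32 = 32.
Optimal value attained by: walk 1->2->1->3.
Answer: (W^⊗3)[1][3] = 32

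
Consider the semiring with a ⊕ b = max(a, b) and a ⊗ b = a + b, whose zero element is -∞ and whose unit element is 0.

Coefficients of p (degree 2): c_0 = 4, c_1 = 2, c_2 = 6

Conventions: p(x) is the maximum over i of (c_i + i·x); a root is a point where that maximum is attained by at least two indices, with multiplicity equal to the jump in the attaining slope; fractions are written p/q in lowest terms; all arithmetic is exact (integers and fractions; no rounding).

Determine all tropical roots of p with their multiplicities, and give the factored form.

hull edge (i=0, c=4) to (i=2, c=6): slope 1, span 2
Factored form: p(x) = 6 ⊗ (x ⊕ (-1)) ⊗ (x ⊕ (-1))
Answer: roots = -1 (mult 2)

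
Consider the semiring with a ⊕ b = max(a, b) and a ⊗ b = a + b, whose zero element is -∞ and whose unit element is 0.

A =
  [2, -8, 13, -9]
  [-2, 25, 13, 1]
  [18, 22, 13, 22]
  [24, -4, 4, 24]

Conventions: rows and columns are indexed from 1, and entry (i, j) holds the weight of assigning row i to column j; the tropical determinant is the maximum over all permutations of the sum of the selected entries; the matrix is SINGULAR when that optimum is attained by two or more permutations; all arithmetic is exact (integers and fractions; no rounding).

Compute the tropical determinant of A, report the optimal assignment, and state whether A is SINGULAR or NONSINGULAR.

σ = (1, 2, 3, 4): 2 + 25 + 13 + 24 = 64
σ = (1, 2, 4, 3): 2 + 25 + 22 + 4 = 53
σ = (1, 3, 2, 4): 2 + 13 + 22 + 24 = 61
σ = (1, 3, 4, 2): 2 + 13 + 22 + (-4) = 33
σ = (1, 4, 2, 3): 2 + 1 + 22 + 4 = 29
σ = (1, 4, 3, 2): 2 + 1 + 13 + (-4) = 12
σ = (2, 1, 3, 4): (-8) + (-2) + 13 + 24 = 27
σ = (2, 1, 4, 3): (-8) + (-2) + 22 + 4 = 16
σ = (2, 3, 1, 4): (-8) + 13 + 18 + 24 = 47
σ = (2, 3, 4, 1): (-8) + 13 + 22 + 24 = 51
σ = (2, 4, 1, 3): (-8) + 1 + 18 + 4 = 15
σ = (2, 4, 3, 1): (-8) + 1 + 13 + 24 = 30
σ = (3, 1, 2, 4): 13 + (-2) + 22 + 24 = 57
σ = (3, 1, 4, 2): 13 + (-2) + 22 + (-4) = 29
σ = (3, 2, 1, 4): 13 + 25 + 18 + 24 = 80
σ = (3, 2, 4, 1): 13 + 25 + 22 + 24 = 84
σ = (3, 4, 1, 2): 13 + 1 + 18 + (-4) = 28
σ = (3, 4, 2, 1): 13 + 1 + 22 + 24 = 60
σ = (4, 1, 2, 3): (-9) + (-2) + 22 + 4 = 15
σ = (4, 1, 3, 2): (-9) + (-2) + 13 + (-4) = -2
σ = (4, 2, 1, 3): (-9) + 25 + 18 + 4 = 38
σ = (4, 2, 3, 1): (-9) + 25 + 13 + 24 = 53
σ = (4, 3, 1, 2): (-9) + 13 + 18 + (-4) = 18
σ = (4, 3, 2, 1): (-9) + 13 + 22 + 24 = 50
Optimal value attained by: σ = (3, 2, 4, 1).
Answer: det⊕(A) = 84; verdict: NONSINGULAR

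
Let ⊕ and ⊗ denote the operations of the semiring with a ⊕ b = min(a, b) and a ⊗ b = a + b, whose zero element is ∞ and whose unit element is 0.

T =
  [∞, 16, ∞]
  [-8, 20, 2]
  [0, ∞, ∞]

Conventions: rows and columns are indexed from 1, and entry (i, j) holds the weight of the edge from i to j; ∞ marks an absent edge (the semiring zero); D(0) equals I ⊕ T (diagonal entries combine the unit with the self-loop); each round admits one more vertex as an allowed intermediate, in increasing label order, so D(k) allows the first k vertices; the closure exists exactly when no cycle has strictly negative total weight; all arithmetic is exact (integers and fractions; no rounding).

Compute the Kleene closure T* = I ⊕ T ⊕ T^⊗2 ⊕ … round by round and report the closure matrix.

D(0):
  [0, 16, ∞]
  [-8, 0, 2]
  [0, ∞, 0]
D(1):
  [0, 16, ∞]
  [-8, 0, 2]
  [0, 16, 0]
D(2):
  [0, 16, 18]
  [-8, 0, 2]
  [0, 16, 0]
D(3):
  [0, 16, 18]
  [-8, 0, 2]
  [0, 16, 0]
Answer: T* = [[0, 16, 18], [-8, 0, 2], [0, 16, 0]]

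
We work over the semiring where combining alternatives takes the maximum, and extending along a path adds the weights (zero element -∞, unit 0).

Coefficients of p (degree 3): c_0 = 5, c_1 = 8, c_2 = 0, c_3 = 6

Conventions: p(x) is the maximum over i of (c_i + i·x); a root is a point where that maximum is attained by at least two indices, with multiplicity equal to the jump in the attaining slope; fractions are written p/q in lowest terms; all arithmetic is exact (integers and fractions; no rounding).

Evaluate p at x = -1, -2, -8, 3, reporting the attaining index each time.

p(-1) = max(5+0·(-1)=5, 8+1·(-1)=7, 0+2·(-1)=-2, 6+3·(-1)=3) = 7 (attained by i=1)
p(-2) = max(5+0·(-2)=5, 8+1·(-2)=6, 0+2·(-2)=-4, 6+3·(-2)=0) = 6 (attained by i=1)
p(-8) = max(5+0·(-8)=5, 8+1·(-8)=0, 0+2·(-8)=-16, 6+3·(-8)=-18) = 5 (attained by i=0)
p(3) = max(5+0·3=5, 8+1·3=11, 0+2·3=6, 6+3·3=15) = 15 (attained by i=3)
Answer: p(-1) = 7; p(-2) = 6; p(-8) = 5; p(3) = 15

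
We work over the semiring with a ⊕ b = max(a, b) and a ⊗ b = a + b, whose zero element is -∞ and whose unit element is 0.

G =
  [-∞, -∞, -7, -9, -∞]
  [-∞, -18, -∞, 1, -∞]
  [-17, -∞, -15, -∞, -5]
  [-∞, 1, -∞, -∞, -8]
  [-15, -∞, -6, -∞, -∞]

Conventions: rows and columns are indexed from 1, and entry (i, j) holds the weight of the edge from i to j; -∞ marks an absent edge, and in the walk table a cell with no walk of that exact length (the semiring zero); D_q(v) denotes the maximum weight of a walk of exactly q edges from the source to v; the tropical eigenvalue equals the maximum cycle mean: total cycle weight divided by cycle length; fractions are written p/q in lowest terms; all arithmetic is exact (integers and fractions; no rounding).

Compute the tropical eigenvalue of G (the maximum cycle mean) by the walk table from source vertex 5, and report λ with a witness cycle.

q=0: [-∞, -∞, -∞, -∞, 0]
q=1: [-15, -∞, -6, -∞, -∞]
q=2: [-23, -∞, -21, -24, -11]
q=3: [-26, -23, -17, -32, -26]
q=4: [-34, -31, -32, -22, -22]
q=5: [-37, -21, -28, -30, -30]
Optimal cycle mean attained by: cycle 2->4->2, total 1 + 1, length 2.
Answer: λ = 1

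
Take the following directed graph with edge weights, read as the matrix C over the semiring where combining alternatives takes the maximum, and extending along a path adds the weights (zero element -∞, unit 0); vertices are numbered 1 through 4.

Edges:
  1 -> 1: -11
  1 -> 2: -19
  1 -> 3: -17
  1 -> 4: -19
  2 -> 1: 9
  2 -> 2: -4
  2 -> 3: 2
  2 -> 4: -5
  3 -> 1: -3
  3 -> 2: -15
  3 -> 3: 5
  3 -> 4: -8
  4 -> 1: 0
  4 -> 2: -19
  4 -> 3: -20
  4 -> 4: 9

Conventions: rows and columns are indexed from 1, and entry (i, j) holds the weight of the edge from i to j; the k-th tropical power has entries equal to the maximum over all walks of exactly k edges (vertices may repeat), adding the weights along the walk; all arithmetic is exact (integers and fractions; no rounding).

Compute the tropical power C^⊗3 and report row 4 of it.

C^⊗2:
  [-10, -23, -12, -10]
  [5, -8, 7, 4]
  [2, -10, 10, 1]
  [9, -10, -11, 18]
C^⊗3:
  [-10, -27, -7, -1]
  [4, -8, 12, 13]
  [7, -5, 15, 10]
  [18, -1, -2, 27]
Answer: row 4 of C^⊗3 = [18, -1, -2, 27]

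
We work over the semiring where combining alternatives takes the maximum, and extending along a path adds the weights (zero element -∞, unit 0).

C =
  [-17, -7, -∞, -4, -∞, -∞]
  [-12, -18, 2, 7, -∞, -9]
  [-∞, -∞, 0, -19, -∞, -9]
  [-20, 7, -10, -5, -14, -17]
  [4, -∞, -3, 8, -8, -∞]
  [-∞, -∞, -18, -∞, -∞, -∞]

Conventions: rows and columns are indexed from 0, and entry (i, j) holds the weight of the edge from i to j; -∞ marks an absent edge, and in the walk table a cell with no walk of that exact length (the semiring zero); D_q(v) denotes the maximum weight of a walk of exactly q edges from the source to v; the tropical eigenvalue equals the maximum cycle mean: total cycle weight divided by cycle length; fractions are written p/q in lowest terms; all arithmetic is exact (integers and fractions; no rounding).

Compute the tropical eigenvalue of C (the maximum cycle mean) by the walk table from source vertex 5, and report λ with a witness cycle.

q=0: [-∞, -∞, -∞, -∞, -∞, 0]
q=1: [-∞, -∞, -18, -∞, -∞, -∞]
q=2: [-∞, -∞, -18, -37, -∞, -27]
q=3: [-57, -30, -18, -37, -51, -27]
q=4: [-42, -30, -18, -23, -51, -27]
q=5: [-42, -16, -18, -23, -37, -27]
q=6: [-28, -16, -14, -9, -37, -25]
Optimal cycle mean attained by: cycle 1->3->1, total 7 + 7, length 2.
Answer: λ = 7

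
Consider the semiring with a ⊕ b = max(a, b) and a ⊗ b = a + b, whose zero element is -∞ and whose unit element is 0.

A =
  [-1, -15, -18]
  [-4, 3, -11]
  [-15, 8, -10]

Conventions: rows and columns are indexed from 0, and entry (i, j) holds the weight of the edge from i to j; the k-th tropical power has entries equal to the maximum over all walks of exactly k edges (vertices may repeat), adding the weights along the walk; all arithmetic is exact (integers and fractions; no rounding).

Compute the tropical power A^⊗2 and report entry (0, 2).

A^⊗2:
  [-2, -10, -19]
  [-1, 6, -8]
  [4, 11, -3]
Key observation: the optimum is the walk 0->0->2, with weight (-1) + (-18) = -19.
Optimal value attained by: walk 0->0->2.
Answer: (A^⊗2)[0][2] = -19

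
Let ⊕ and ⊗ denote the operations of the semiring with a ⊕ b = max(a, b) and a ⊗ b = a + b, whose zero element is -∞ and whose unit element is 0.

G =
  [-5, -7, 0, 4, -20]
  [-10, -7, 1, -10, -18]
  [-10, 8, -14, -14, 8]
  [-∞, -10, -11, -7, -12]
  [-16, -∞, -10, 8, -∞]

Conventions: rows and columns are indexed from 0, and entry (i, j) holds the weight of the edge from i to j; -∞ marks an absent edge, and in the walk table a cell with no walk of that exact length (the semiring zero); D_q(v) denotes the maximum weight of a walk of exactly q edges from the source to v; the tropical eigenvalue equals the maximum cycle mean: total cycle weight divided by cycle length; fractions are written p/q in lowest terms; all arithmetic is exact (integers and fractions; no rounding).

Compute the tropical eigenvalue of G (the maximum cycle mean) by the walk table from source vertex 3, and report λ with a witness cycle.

q=0: [-∞, -∞, -∞, 0, -∞]
q=1: [-∞, -10, -11, -7, -12]
q=2: [-20, -3, -9, -4, -3]
q=3: [-13, -1, -2, 5, -1]
q=4: [-11, 6, 0, 7, 6]
q=5: [-4, 8, 7, 14, 8]
Optimal cycle mean attained by: cycle 1->2->1, total 1 + 8, length 2.
Answer: λ = 9/2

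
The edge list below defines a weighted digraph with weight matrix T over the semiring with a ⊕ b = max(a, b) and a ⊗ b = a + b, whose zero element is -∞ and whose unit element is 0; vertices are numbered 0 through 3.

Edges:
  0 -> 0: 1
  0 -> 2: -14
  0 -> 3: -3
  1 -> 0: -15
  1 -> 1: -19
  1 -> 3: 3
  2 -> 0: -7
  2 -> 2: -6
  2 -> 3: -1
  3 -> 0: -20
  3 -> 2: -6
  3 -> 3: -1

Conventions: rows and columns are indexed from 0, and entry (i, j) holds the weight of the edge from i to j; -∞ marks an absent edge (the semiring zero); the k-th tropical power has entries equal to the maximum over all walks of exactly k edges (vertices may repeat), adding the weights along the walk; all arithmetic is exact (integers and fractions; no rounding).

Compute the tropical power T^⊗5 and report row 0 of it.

T^⊗2:
  [2, -∞, -9, -2]
  [-14, -38, -3, 2]
  [-6, -∞, -7, -2]
  [-13, -∞, -7, -2]
T^⊗3:
  [3, -∞, -8, -1]
  [-10, -57, -4, 1]
  [-5, -∞, -8, -3]
  [-12, -∞, -8, -3]
T^⊗4:
  [4, -∞, -7, 0]
  [-9, -76, -5, 0]
  [-4, -∞, -9, -4]
  [-11, -∞, -9, -4]
T^⊗5:
  [5, -∞, -6, 1]
  [-8, -95, -6, -1]
  [-3, -∞, -10, -5]
  [-10, -∞, -10, -5]
Answer: row 0 of T^⊗5 = [5, -∞, -6, 1]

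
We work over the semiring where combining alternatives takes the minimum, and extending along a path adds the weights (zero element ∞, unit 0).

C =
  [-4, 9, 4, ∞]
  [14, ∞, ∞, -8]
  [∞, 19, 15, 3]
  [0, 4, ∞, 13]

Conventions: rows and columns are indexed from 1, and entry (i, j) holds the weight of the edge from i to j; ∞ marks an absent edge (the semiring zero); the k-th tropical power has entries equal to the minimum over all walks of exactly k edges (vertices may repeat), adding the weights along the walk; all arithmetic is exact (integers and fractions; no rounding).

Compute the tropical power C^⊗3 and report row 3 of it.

C^⊗2:
  [-8, 5, 0, 1]
  [-8, -4, 18, 5]
  [3, 7, 30, 11]
  [-4, 9, 4, -4]
C^⊗3:
  [-12, 1, -4, -3]
  [-12, 1, -4, -12]
  [-1, 12, 7, -1]
  [-8, 0, 0, 1]
Answer: row 3 of C^⊗3 = [-1, 12, 7, -1]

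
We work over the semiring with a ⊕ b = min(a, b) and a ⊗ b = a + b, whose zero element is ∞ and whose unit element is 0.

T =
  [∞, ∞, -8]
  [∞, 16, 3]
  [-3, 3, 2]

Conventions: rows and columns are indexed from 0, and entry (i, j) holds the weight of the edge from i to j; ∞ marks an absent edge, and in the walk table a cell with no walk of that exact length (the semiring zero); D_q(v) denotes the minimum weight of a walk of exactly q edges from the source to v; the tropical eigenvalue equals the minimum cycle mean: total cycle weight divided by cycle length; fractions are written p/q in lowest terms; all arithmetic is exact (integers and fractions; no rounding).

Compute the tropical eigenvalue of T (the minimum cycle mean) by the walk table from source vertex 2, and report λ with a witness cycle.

q=0: [∞, ∞, 0]
q=1: [-3, 3, 2]
q=2: [-1, 5, -11]
q=3: [-14, -8, -9]
Optimal cycle mean attained by: cycle 0->2->0, total (-8) + (-3), length 2.
Answer: λ = -11/2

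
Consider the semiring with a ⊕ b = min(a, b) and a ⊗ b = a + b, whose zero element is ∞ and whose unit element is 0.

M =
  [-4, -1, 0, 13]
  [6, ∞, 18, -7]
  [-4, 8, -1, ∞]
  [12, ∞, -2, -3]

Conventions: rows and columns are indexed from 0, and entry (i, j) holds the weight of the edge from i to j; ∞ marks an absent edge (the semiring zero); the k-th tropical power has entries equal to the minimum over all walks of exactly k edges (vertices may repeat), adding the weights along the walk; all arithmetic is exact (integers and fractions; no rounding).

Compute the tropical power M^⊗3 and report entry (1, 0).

M^⊗2:
  [-8, -5, -4, -8]
  [2, 5, -9, -10]
  [-8, -5, -4, 1]
  [-6, 6, -5, -6]
M^⊗3:
  [-12, -9, -10, -12]
  [-13, -1, -12, -13]
  [-12, -9, -8, -12]
  [-10, -7, -8, -9]
Key observation: the optimum is the walk 1->3->2->0, with weight (-7) + (-2) + (-4) = -13.
Optimal value attained by: walk 1->3->2->0.
Answer: (M^⊗3)[1][0] = -13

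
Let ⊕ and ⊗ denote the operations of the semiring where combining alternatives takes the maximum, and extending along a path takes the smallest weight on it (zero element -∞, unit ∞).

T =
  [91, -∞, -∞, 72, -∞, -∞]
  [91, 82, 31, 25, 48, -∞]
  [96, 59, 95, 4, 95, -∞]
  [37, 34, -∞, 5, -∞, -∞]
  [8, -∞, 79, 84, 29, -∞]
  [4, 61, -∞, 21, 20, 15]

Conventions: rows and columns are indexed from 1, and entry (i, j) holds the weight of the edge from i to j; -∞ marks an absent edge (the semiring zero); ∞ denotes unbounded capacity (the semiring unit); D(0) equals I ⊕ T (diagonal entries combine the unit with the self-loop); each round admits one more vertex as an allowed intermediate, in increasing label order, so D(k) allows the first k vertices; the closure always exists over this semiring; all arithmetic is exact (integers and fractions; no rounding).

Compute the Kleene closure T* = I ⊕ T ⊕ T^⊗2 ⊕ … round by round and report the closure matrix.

D(0):
  [∞, -∞, -∞, 72, -∞, -∞]
  [91, ∞, 31, 25, 48, -∞]
  [96, 59, ∞, 4, 95, -∞]
  [37, 34, -∞, ∞, -∞, -∞]
  [8, -∞, 79, 84, ∞, -∞]
  [4, 61, -∞, 21, 20, ∞]
D(1):
  [∞, -∞, -∞, 72, -∞, -∞]
  [91, ∞, 31, 72, 48, -∞]
  [96, 59, ∞, 72, 95, -∞]
  [37, 34, -∞, ∞, -∞, -∞]
  [8, -∞, 79, 84, ∞, -∞]
  [4, 61, -∞, 21, 20, ∞]
D(2):
  [∞, -∞, -∞, 72, -∞, -∞]
  [91, ∞, 31, 72, 48, -∞]
  [96, 59, ∞, 72, 95, -∞]
  [37, 34, 31, ∞, 34, -∞]
  [8, -∞, 79, 84, ∞, -∞]
  [61, 61, 31, 61, 48, ∞]
D(3):
  [∞, -∞, -∞, 72, -∞, -∞]
  [91, ∞, 31, 72, 48, -∞]
  [96, 59, ∞, 72, 95, -∞]
  [37, 34, 31, ∞, 34, -∞]
  [79, 59, 79, 84, ∞, -∞]
  [61, 61, 31, 61, 48, ∞]
D(4):
  [∞, 34, 31, 72, 34, -∞]
  [91, ∞, 31, 72, 48, -∞]
  [96, 59, ∞, 72, 95, -∞]
  [37, 34, 31, ∞, 34, -∞]
  [79, 59, 79, 84, ∞, -∞]
  [61, 61, 31, 61, 48, ∞]
D(5):
  [∞, 34, 34, 72, 34, -∞]
  [91, ∞, 48, 72, 48, -∞]
  [96, 59, ∞, 84, 95, -∞]
  [37, 34, 34, ∞, 34, -∞]
  [79, 59, 79, 84, ∞, -∞]
  [61, 61, 48, 61, 48, ∞]
D(6):
  [∞, 34, 34, 72, 34, -∞]
  [91, ∞, 48, 72, 48, -∞]
  [96, 59, ∞, 84, 95, -∞]
  [37, 34, 34, ∞, 34, -∞]
  [79, 59, 79, 84, ∞, -∞]
  [61, 61, 48, 61, 48, ∞]
Answer: T* = [[∞, 34, 34, 72, 34, -∞], [91, ∞, 48, 72, 48, -∞], [96, 59, ∞, 84, 95, -∞], [37, 34, 34, ∞, 34, -∞], [79, 59, 79, 84, ∞, -∞], [61, 61, 48, 61, 48, ∞]]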